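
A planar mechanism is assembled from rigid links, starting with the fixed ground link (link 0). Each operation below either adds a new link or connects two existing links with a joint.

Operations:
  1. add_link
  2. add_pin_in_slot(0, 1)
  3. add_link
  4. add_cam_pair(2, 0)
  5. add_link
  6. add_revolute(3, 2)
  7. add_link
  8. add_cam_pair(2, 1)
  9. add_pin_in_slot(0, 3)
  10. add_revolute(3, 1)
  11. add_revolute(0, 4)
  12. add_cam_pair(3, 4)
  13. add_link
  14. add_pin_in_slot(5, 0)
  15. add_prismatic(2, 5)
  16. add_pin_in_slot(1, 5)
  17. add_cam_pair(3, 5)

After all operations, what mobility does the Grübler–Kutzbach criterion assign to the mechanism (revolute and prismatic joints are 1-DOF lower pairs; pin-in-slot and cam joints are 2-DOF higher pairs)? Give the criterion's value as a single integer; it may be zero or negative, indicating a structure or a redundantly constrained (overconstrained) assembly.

ground; <1,0,0>
#1 <2,0,0>
PS:0↔1 J2 <2,0,1>
#2 <3,0,1>
C:2↔0 J2 <3,0,2>
#3 <4,0,2>
R:3↔2 J1 <4,1,2>
#4 <5,1,2>
C:2↔1 J2 <5,1,3>
PS:0↔3 J2 <5,1,4>
R:3↔1 J1 <5,2,4>
R:0↔4 J1 <5,3,4>
C:3↔4 J2 <5,3,5>
#5 <6,3,5>
PS:5↔0 J2 <6,3,6>
P:2↔5 J1 <6,4,6>
PS:1↔5 J2 <6,4,7>
C:3↔5 J2 <6,4,8>
3×5 − 2×4 − 1×8 = -1

M = -1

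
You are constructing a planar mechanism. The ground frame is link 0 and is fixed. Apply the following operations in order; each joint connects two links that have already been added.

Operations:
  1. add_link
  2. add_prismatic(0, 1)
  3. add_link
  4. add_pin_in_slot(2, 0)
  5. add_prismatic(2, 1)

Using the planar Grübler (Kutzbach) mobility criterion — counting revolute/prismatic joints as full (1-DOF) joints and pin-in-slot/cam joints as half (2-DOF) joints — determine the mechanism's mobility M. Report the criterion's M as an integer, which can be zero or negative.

M = 1

ground; <1,0,0>
#1 <2,0,0>
P:0↔1 J1 <2,1,0>
#2 <3,1,0>
PS:2↔0 J2 <3,1,1>
P:2↔1 J1 <3,2,1>
3×2 − 2×2 − 1×1 = 1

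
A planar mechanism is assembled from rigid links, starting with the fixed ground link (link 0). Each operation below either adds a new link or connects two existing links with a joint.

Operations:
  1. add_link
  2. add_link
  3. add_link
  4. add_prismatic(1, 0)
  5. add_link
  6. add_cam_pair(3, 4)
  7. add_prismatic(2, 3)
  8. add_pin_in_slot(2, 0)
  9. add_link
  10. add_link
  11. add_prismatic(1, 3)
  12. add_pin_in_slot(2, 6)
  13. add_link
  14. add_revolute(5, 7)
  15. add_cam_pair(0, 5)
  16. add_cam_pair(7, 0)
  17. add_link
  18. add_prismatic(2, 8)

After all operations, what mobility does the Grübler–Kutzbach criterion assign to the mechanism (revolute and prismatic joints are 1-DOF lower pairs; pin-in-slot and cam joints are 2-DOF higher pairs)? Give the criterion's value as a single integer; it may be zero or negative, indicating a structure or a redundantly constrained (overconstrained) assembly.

M = 9

link 0 = ground. State L|J1|J2 = 1|0|0
+link1  2|0|0
+link2  3|0|0
+link3  4|0|0
P(1,0) f=1→J1  4|1|0
+link4  5|1|0
C(3,4) f=2→J2  5|1|1
P(2,3) f=1→J1  5|2|1
PS(2,0) f=2→J2  5|2|2
+link5  6|2|2
+link6  7|2|2
P(1,3) f=1→J1  7|3|2
PS(2,6) f=2→J2  7|3|3
+link7  8|3|3
R(5,7) f=1→J1  8|4|3
C(0,5) f=2→J2  8|4|4
C(7,0) f=2→J2  8|4|5
+link8  9|4|5
P(2,8) f=1→J1  9|5|5
M = 3(9−1)−2·5−5 = 24−10−5 = 9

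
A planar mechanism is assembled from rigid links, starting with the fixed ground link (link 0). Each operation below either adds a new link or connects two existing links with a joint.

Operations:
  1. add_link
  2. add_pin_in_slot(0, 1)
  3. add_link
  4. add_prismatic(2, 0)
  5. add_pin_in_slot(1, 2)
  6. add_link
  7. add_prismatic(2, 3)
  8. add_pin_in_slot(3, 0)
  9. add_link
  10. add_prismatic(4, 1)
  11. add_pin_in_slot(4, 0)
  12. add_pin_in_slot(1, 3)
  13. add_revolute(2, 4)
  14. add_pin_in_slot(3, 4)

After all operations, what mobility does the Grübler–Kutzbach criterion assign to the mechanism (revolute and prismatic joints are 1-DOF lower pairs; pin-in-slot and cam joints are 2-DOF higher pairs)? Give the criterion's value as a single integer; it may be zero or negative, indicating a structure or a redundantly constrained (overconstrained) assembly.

[1;0;0] (link 0 is ground)
L+ [2;0;0]
PS(0,1)∈J2 [2;0;1]
L+ [3;0;1]
P(2,0)∈J1 [3;1;1]
PS(1,2)∈J2 [3;1;2]
L+ [4;1;2]
P(2,3)∈J1 [4;2;2]
PS(3,0)∈J2 [4;2;3]
L+ [5;2;3]
P(4,1)∈J1 [5;3;3]
PS(4,0)∈J2 [5;3;4]
PS(1,3)∈J2 [5;3;5]
R(2,4)∈J1 [5;4;5]
PS(3,4)∈J2 [5;4;6]
mobility = 12 − 8 − 6 = -2

M = -2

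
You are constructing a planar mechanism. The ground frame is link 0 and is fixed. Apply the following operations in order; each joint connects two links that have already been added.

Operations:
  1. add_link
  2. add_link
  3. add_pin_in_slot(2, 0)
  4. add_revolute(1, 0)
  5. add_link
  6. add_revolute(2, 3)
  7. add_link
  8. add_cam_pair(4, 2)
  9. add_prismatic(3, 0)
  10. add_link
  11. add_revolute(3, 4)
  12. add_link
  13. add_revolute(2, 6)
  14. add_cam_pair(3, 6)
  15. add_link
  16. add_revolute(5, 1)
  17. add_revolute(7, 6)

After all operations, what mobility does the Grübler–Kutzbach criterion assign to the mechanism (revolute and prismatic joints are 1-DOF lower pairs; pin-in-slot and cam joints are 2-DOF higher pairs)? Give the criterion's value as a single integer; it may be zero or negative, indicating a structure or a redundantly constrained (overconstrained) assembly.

L=1 J1=0 J2=0
add link → L=2 J1=0 J2=0
add link → L=3 J1=0 J2=0
PS@2,0 dof=2 J2 → L=3 J1=0 J2=1
R@1,0 dof=1 J1 → L=3 J1=1 J2=1
add link → L=4 J1=1 J2=1
R@2,3 dof=1 J1 → L=4 J1=2 J2=1
add link → L=5 J1=2 J2=1
C@4,2 dof=2 J2 → L=5 J1=2 J2=2
P@3,0 dof=1 J1 → L=5 J1=3 J2=2
add link → L=6 J1=3 J2=2
R@3,4 dof=1 J1 → L=6 J1=4 J2=2
add link → L=7 J1=4 J2=2
R@2,6 dof=1 J1 → L=7 J1=5 J2=2
C@3,6 dof=2 J2 → L=7 J1=5 J2=3
add link → L=8 J1=5 J2=3
R@5,1 dof=1 J1 → L=8 J1=6 J2=3
R@7,6 dof=1 J1 → L=8 J1=7 J2=3
M=3(L−1)−2J1−J2=3·7−2·7−3=4

M = 4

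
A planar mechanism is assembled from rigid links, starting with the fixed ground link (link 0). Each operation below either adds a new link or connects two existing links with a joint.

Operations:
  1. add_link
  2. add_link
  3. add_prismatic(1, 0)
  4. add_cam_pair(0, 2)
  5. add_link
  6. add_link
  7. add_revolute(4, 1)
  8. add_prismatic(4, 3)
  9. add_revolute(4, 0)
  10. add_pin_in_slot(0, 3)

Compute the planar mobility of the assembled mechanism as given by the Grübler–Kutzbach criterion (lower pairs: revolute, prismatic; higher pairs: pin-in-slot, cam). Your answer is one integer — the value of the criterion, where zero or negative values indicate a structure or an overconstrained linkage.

link 0 = ground. State L|J1|J2 = 1|0|0
+link1  2|0|0
+link2  3|0|0
P(1,0) f=1→J1  3|1|0
C(0,2) f=2→J2  3|1|1
+link3  4|1|1
+link4  5|1|1
R(4,1) f=1→J1  5|2|1
P(4,3) f=1→J1  5|3|1
R(4,0) f=1→J1  5|4|1
PS(0,3) f=2→J2  5|4|2
M = 3(5−1)−2·4−2 = 12−8−2 = 2

M = 2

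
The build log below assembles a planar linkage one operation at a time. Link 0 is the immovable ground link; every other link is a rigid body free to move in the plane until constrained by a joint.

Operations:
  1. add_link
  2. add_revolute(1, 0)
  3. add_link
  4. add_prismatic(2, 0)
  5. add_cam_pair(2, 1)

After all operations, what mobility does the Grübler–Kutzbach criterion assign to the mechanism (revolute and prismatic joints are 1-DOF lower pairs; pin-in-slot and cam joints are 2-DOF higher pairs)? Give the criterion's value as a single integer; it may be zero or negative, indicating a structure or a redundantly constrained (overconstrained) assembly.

M = 1

ground; <1,0,0>
#1 <2,0,0>
R:1↔0 J1 <2,1,0>
#2 <3,1,0>
P:2↔0 J1 <3,2,0>
C:2↔1 J2 <3,2,1>
3×2 − 2×2 − 1×1 = 1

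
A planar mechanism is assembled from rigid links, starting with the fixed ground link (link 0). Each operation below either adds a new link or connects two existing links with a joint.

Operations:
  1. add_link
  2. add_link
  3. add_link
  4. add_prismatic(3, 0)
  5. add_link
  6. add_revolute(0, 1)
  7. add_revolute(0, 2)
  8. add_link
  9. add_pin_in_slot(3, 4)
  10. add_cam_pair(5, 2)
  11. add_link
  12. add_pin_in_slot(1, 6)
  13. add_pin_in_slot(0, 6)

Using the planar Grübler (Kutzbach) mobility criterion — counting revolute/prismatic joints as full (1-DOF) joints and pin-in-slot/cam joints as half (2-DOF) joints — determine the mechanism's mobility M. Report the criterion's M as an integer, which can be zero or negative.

M = 8

link 0 = ground. State L|J1|J2 = 1|0|0
+link1  2|0|0
+link2  3|0|0
+link3  4|0|0
P(3,0) f=1→J1  4|1|0
+link4  5|1|0
R(0,1) f=1→J1  5|2|0
R(0,2) f=1→J1  5|3|0
+link5  6|3|0
PS(3,4) f=2→J2  6|3|1
C(5,2) f=2→J2  6|3|2
+link6  7|3|2
PS(1,6) f=2→J2  7|3|3
PS(0,6) f=2→J2  7|3|4
M = 3(7−1)−2·3−4 = 18−6−4 = 8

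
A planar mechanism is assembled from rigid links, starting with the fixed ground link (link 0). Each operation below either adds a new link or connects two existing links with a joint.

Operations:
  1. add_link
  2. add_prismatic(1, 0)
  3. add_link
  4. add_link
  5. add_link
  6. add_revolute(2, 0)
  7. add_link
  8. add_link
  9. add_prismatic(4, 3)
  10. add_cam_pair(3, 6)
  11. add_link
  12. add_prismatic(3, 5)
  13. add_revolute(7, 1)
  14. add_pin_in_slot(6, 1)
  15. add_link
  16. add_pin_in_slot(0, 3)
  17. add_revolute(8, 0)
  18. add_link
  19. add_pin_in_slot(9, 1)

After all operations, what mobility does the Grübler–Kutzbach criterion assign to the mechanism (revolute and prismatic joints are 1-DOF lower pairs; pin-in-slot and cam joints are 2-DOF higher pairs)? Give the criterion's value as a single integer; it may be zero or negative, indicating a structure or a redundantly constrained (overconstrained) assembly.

L=1 J1=0 J2=0
add link → L=2 J1=0 J2=0
P@1,0 dof=1 J1 → L=2 J1=1 J2=0
add link → L=3 J1=1 J2=0
add link → L=4 J1=1 J2=0
add link → L=5 J1=1 J2=0
R@2,0 dof=1 J1 → L=5 J1=2 J2=0
add link → L=6 J1=2 J2=0
add link → L=7 J1=2 J2=0
P@4,3 dof=1 J1 → L=7 J1=3 J2=0
C@3,6 dof=2 J2 → L=7 J1=3 J2=1
add link → L=8 J1=3 J2=1
P@3,5 dof=1 J1 → L=8 J1=4 J2=1
R@7,1 dof=1 J1 → L=8 J1=5 J2=1
PS@6,1 dof=2 J2 → L=8 J1=5 J2=2
add link → L=9 J1=5 J2=2
PS@0,3 dof=2 J2 → L=9 J1=5 J2=3
R@8,0 dof=1 J1 → L=9 J1=6 J2=3
add link → L=10 J1=6 J2=3
PS@9,1 dof=2 J2 → L=10 J1=6 J2=4
M=3(L−1)−2J1−J2=3·9−2·6−4=11

M = 11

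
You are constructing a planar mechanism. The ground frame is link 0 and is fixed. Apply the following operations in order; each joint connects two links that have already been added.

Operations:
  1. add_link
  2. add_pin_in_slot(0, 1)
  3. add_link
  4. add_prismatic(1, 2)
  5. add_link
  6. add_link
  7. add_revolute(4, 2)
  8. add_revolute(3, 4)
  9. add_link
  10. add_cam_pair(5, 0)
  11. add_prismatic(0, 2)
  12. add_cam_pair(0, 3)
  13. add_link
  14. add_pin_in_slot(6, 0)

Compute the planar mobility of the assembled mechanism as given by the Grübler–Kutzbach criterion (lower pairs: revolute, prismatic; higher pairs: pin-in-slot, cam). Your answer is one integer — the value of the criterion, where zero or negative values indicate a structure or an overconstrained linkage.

link 0 = ground. State L|J1|J2 = 1|0|0
+link1  2|0|0
PS(0,1) f=2→J2  2|0|1
+link2  3|0|1
P(1,2) f=1→J1  3|1|1
+link3  4|1|1
+link4  5|1|1
R(4,2) f=1→J1  5|2|1
R(3,4) f=1→J1  5|3|1
+link5  6|3|1
C(5,0) f=2→J2  6|3|2
P(0,2) f=1→J1  6|4|2
C(0,3) f=2→J2  6|4|3
+link6  7|4|3
PS(6,0) f=2→J2  7|4|4
M = 3(7−1)−2·4−4 = 18−8−4 = 6

M = 6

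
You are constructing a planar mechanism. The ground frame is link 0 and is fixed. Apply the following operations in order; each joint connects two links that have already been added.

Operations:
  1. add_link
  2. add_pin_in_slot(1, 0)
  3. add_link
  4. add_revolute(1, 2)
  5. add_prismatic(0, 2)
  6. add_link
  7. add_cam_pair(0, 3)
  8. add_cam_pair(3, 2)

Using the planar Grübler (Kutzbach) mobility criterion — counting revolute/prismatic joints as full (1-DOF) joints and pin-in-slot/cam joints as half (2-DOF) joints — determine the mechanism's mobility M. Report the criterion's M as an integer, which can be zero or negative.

ground; <1,0,0>
#1 <2,0,0>
PS:1↔0 J2 <2,0,1>
#2 <3,0,1>
R:1↔2 J1 <3,1,1>
P:0↔2 J1 <3,2,1>
#3 <4,2,1>
C:0↔3 J2 <4,2,2>
C:3↔2 J2 <4,2,3>
3×3 − 2×2 − 1×3 = 2

M = 2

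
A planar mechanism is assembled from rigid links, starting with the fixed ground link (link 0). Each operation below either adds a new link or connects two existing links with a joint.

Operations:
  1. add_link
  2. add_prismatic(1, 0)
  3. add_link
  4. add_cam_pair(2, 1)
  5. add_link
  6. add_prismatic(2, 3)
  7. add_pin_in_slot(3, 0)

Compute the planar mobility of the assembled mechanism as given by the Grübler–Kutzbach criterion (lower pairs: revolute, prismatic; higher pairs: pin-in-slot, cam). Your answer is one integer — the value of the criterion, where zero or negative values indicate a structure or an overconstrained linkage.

M = 3

[1;0;0] (link 0 is ground)
L+ [2;0;0]
P(1,0)∈J1 [2;1;0]
L+ [3;1;0]
C(2,1)∈J2 [3;1;1]
L+ [4;1;1]
P(2,3)∈J1 [4;2;1]
PS(3,0)∈J2 [4;2;2]
mobility = 9 − 4 − 2 = 3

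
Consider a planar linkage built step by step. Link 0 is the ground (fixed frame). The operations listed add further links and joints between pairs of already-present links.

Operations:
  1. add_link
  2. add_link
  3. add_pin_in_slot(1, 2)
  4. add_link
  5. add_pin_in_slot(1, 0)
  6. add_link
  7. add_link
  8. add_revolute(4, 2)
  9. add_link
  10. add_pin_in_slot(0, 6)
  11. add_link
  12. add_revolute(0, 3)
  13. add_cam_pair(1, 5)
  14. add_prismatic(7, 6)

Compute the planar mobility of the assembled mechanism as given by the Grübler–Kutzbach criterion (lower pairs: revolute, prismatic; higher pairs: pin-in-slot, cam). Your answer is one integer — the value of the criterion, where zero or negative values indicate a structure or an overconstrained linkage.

M = 11

[1;0;0] (link 0 is ground)
L+ [2;0;0]
L+ [3;0;0]
PS(1,2)∈J2 [3;0;1]
L+ [4;0;1]
PS(1,0)∈J2 [4;0;2]
L+ [5;0;2]
L+ [6;0;2]
R(4,2)∈J1 [6;1;2]
L+ [7;1;2]
PS(0,6)∈J2 [7;1;3]
L+ [8;1;3]
R(0,3)∈J1 [8;2;3]
C(1,5)∈J2 [8;2;4]
P(7,6)∈J1 [8;3;4]
mobility = 21 − 6 − 4 = 11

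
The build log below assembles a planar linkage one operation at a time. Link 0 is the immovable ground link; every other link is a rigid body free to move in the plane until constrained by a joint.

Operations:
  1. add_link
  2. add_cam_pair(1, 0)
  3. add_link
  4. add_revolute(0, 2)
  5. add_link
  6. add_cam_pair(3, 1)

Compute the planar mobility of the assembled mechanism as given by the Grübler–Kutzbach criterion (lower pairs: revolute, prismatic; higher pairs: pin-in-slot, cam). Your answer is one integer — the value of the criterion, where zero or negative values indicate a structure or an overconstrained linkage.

link 0 = ground. State L|J1|J2 = 1|0|0
+link1  2|0|0
C(1,0) f=2→J2  2|0|1
+link2  3|0|1
R(0,2) f=1→J1  3|1|1
+link3  4|1|1
C(3,1) f=2→J2  4|1|2
M = 3(4−1)−2·1−2 = 9−2−2 = 5

M = 5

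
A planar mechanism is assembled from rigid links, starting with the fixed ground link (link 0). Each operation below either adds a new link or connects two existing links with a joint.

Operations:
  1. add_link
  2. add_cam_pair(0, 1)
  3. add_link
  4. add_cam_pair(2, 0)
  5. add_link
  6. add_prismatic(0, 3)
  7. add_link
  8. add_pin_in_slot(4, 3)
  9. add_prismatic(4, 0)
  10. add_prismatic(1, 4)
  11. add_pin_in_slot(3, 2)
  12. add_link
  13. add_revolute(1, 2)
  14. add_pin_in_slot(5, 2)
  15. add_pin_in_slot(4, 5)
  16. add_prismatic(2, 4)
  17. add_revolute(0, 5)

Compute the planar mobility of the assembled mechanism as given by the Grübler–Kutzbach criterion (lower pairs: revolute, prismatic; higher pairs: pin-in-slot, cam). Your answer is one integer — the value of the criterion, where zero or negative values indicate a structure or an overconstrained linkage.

M = -3

link 0 = ground. State L|J1|J2 = 1|0|0
+link1  2|0|0
C(0,1) f=2→J2  2|0|1
+link2  3|0|1
C(2,0) f=2→J2  3|0|2
+link3  4|0|2
P(0,3) f=1→J1  4|1|2
+link4  5|1|2
PS(4,3) f=2→J2  5|1|3
P(4,0) f=1→J1  5|2|3
P(1,4) f=1→J1  5|3|3
PS(3,2) f=2→J2  5|3|4
+link5  6|3|4
R(1,2) f=1→J1  6|4|4
PS(5,2) f=2→J2  6|4|5
PS(4,5) f=2→J2  6|4|6
P(2,4) f=1→J1  6|5|6
R(0,5) f=1→J1  6|6|6
M = 3(6−1)−2·6−6 = 15−12−6 = -3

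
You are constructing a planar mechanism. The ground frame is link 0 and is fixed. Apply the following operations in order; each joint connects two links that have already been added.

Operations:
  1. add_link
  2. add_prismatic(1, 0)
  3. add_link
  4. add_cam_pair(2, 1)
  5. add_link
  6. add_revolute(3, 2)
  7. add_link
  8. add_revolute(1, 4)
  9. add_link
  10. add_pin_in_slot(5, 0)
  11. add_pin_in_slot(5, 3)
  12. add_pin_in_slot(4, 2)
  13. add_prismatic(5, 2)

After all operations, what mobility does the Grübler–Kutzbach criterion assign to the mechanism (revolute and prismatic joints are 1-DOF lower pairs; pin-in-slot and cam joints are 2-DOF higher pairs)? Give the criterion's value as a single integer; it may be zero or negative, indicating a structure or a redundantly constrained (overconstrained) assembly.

M = 3

L=1 J1=0 J2=0
add link → L=2 J1=0 J2=0
P@1,0 dof=1 J1 → L=2 J1=1 J2=0
add link → L=3 J1=1 J2=0
C@2,1 dof=2 J2 → L=3 J1=1 J2=1
add link → L=4 J1=1 J2=1
R@3,2 dof=1 J1 → L=4 J1=2 J2=1
add link → L=5 J1=2 J2=1
R@1,4 dof=1 J1 → L=5 J1=3 J2=1
add link → L=6 J1=3 J2=1
PS@5,0 dof=2 J2 → L=6 J1=3 J2=2
PS@5,3 dof=2 J2 → L=6 J1=3 J2=3
PS@4,2 dof=2 J2 → L=6 J1=3 J2=4
P@5,2 dof=1 J1 → L=6 J1=4 J2=4
M=3(L−1)−2J1−J2=3·5−2·4−4=3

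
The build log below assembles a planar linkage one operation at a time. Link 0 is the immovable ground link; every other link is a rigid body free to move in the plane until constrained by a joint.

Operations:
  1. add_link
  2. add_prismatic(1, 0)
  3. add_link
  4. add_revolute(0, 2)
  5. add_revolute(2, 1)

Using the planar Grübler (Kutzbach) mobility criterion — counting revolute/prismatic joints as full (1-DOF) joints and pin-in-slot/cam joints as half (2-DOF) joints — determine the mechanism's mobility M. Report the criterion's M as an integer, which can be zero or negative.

M = 0

(L,J1,J2)=(1,0,0); link0 fixed
link1: (2,0,0)
P 1-0 [J1]: (2,1,0)
link2: (3,1,0)
R 0-2 [J1]: (3,2,0)
R 2-1 [J1]: (3,3,0)
Grübler: 3·2 − 2·3 − 0 = 0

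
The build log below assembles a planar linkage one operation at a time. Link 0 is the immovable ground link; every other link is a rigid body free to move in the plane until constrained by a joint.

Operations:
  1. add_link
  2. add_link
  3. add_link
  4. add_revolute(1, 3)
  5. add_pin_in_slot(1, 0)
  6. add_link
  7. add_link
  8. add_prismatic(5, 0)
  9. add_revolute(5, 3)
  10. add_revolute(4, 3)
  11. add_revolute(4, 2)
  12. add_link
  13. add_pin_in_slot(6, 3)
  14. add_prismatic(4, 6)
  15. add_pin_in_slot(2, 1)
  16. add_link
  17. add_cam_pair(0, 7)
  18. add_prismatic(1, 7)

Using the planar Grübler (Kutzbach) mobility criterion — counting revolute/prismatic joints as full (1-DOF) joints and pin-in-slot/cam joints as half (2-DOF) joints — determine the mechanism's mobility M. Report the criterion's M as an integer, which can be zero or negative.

[1;0;0] (link 0 is ground)
L+ [2;0;0]
L+ [3;0;0]
L+ [4;0;0]
R(1,3)∈J1 [4;1;0]
PS(1,0)∈J2 [4;1;1]
L+ [5;1;1]
L+ [6;1;1]
P(5,0)∈J1 [6;2;1]
R(5,3)∈J1 [6;3;1]
R(4,3)∈J1 [6;4;1]
R(4,2)∈J1 [6;5;1]
L+ [7;5;1]
PS(6,3)∈J2 [7;5;2]
P(4,6)∈J1 [7;6;2]
PS(2,1)∈J2 [7;6;3]
L+ [8;6;3]
C(0,7)∈J2 [8;6;4]
P(1,7)∈J1 [8;7;4]
mobility = 21 − 14 − 4 = 3

M = 3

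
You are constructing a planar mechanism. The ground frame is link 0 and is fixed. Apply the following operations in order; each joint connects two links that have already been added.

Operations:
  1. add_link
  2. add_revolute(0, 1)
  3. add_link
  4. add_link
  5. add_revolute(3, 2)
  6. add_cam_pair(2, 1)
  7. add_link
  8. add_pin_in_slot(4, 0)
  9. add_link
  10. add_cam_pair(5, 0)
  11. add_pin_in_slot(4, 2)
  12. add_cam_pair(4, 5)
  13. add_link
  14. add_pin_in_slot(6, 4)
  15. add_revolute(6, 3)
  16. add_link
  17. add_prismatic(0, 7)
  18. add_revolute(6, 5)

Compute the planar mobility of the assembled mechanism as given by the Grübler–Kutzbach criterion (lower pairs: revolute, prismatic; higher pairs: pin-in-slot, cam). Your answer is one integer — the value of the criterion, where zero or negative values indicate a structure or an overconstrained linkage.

link 0 = ground. State L|J1|J2 = 1|0|0
+link1  2|0|0
R(0,1) f=1→J1  2|1|0
+link2  3|1|0
+link3  4|1|0
R(3,2) f=1→J1  4|2|0
C(2,1) f=2→J2  4|2|1
+link4  5|2|1
PS(4,0) f=2→J2  5|2|2
+link5  6|2|2
C(5,0) f=2→J2  6|2|3
PS(4,2) f=2→J2  6|2|4
C(4,5) f=2→J2  6|2|5
+link6  7|2|5
PS(6,4) f=2→J2  7|2|6
R(6,3) f=1→J1  7|3|6
+link7  8|3|6
P(0,7) f=1→J1  8|4|6
R(6,5) f=1→J1  8|5|6
M = 3(8−1)−2·5−6 = 21−10−6 = 5

M = 5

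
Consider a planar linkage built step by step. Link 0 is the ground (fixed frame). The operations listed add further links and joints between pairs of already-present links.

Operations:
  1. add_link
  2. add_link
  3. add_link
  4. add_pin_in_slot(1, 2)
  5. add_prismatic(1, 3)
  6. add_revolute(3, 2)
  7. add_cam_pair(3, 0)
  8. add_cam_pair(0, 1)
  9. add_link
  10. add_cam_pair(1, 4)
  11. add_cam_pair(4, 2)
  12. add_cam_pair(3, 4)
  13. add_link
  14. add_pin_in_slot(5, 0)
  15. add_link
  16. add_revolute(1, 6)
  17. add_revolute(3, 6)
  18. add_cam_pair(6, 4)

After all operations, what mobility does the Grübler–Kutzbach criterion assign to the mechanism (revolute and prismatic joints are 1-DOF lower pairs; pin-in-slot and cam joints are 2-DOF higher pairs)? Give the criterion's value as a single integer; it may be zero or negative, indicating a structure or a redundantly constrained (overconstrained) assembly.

[1;0;0] (link 0 is ground)
L+ [2;0;0]
L+ [3;0;0]
L+ [4;0;0]
PS(1,2)∈J2 [4;0;1]
P(1,3)∈J1 [4;1;1]
R(3,2)∈J1 [4;2;1]
C(3,0)∈J2 [4;2;2]
C(0,1)∈J2 [4;2;3]
L+ [5;2;3]
C(1,4)∈J2 [5;2;4]
C(4,2)∈J2 [5;2;5]
C(3,4)∈J2 [5;2;6]
L+ [6;2;6]
PS(5,0)∈J2 [6;2;7]
L+ [7;2;7]
R(1,6)∈J1 [7;3;7]
R(3,6)∈J1 [7;4;7]
C(6,4)∈J2 [7;4;8]
mobility = 18 − 8 − 8 = 2

M = 2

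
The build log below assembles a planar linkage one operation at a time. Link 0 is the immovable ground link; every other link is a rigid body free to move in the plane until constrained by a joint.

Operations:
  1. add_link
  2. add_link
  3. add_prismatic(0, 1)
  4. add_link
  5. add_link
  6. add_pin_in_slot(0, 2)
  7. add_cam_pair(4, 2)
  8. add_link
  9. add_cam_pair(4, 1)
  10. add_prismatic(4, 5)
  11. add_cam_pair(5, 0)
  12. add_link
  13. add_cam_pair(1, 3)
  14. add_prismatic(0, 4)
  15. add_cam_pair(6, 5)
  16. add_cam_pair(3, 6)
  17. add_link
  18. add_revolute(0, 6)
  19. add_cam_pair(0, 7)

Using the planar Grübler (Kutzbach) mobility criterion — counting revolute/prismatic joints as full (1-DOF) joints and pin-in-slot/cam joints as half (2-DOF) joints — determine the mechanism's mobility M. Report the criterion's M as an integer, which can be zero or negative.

ground; <1,0,0>
#1 <2,0,0>
#2 <3,0,0>
P:0↔1 J1 <3,1,0>
#3 <4,1,0>
#4 <5,1,0>
PS:0↔2 J2 <5,1,1>
C:4↔2 J2 <5,1,2>
#5 <6,1,2>
C:4↔1 J2 <6,1,3>
P:4↔5 J1 <6,2,3>
C:5↔0 J2 <6,2,4>
#6 <7,2,4>
C:1↔3 J2 <7,2,5>
P:0↔4 J1 <7,3,5>
C:6↔5 J2 <7,3,6>
C:3↔6 J2 <7,3,7>
#7 <8,3,7>
R:0↔6 J1 <8,4,7>
C:0↔7 J2 <8,4,8>
3×7 − 2×4 − 1×8 = 5

M = 5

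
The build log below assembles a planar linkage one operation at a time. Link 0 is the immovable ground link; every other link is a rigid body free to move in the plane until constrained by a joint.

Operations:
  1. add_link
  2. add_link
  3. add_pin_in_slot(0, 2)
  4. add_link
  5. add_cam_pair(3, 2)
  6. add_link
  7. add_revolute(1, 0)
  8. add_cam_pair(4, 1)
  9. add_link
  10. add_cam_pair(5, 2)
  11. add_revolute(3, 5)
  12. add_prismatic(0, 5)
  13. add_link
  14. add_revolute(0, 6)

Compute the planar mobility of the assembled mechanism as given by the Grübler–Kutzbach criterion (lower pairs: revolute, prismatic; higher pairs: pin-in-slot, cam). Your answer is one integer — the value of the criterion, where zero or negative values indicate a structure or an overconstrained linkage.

M = 6

L=1 J1=0 J2=0
add link → L=2 J1=0 J2=0
add link → L=3 J1=0 J2=0
PS@0,2 dof=2 J2 → L=3 J1=0 J2=1
add link → L=4 J1=0 J2=1
C@3,2 dof=2 J2 → L=4 J1=0 J2=2
add link → L=5 J1=0 J2=2
R@1,0 dof=1 J1 → L=5 J1=1 J2=2
C@4,1 dof=2 J2 → L=5 J1=1 J2=3
add link → L=6 J1=1 J2=3
C@5,2 dof=2 J2 → L=6 J1=1 J2=4
R@3,5 dof=1 J1 → L=6 J1=2 J2=4
P@0,5 dof=1 J1 → L=6 J1=3 J2=4
add link → L=7 J1=3 J2=4
R@0,6 dof=1 J1 → L=7 J1=4 J2=4
M=3(L−1)−2J1−J2=3·6−2·4−4=6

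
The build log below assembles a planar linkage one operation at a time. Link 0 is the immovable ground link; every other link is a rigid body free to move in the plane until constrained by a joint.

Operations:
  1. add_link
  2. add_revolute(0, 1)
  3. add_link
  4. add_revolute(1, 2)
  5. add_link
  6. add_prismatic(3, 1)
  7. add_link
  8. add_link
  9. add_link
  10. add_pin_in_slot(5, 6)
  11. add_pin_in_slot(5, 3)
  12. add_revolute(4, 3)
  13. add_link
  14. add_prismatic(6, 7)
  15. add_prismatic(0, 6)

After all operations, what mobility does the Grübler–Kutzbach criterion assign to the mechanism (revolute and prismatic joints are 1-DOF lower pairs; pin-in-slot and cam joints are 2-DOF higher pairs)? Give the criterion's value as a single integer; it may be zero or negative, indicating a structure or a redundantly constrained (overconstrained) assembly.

ground; <1,0,0>
#1 <2,0,0>
R:0↔1 J1 <2,1,0>
#2 <3,1,0>
R:1↔2 J1 <3,2,0>
#3 <4,2,0>
P:3↔1 J1 <4,3,0>
#4 <5,3,0>
#5 <6,3,0>
#6 <7,3,0>
PS:5↔6 J2 <7,3,1>
PS:5↔3 J2 <7,3,2>
R:4↔3 J1 <7,4,2>
#7 <8,4,2>
P:6↔7 J1 <8,5,2>
P:0↔6 J1 <8,6,2>
3×7 − 2×6 − 1×2 = 7

M = 7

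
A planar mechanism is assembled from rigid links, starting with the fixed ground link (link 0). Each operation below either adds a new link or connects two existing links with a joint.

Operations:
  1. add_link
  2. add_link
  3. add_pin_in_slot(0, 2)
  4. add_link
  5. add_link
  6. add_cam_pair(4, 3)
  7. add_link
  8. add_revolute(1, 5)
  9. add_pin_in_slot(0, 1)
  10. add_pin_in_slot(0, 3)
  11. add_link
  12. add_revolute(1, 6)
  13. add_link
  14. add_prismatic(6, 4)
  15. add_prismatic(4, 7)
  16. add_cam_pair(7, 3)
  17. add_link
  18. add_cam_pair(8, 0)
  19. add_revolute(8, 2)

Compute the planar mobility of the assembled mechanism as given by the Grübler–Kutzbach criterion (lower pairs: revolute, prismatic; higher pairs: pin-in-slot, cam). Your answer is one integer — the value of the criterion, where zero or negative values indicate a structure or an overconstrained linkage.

M = 8

[1;0;0] (link 0 is ground)
L+ [2;0;0]
L+ [3;0;0]
PS(0,2)∈J2 [3;0;1]
L+ [4;0;1]
L+ [5;0;1]
C(4,3)∈J2 [5;0;2]
L+ [6;0;2]
R(1,5)∈J1 [6;1;2]
PS(0,1)∈J2 [6;1;3]
PS(0,3)∈J2 [6;1;4]
L+ [7;1;4]
R(1,6)∈J1 [7;2;4]
L+ [8;2;4]
P(6,4)∈J1 [8;3;4]
P(4,7)∈J1 [8;4;4]
C(7,3)∈J2 [8;4;5]
L+ [9;4;5]
C(8,0)∈J2 [9;4;6]
R(8,2)∈J1 [9;5;6]
mobility = 24 − 10 − 6 = 8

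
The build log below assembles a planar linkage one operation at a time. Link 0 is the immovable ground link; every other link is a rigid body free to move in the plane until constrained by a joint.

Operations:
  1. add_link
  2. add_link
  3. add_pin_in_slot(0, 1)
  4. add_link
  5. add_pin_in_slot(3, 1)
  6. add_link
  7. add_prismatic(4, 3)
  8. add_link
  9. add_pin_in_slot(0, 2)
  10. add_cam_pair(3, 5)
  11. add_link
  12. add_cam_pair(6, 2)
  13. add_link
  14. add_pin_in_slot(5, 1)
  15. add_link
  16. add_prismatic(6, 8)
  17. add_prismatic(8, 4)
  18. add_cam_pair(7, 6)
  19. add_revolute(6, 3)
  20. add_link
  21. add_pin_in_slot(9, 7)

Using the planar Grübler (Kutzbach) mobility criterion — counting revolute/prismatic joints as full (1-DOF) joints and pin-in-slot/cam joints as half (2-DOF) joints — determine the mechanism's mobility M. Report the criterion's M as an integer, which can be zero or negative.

M = 11

ground; <1,0,0>
#1 <2,0,0>
#2 <3,0,0>
PS:0↔1 J2 <3,0,1>
#3 <4,0,1>
PS:3↔1 J2 <4,0,2>
#4 <5,0,2>
P:4↔3 J1 <5,1,2>
#5 <6,1,2>
PS:0↔2 J2 <6,1,3>
C:3↔5 J2 <6,1,4>
#6 <7,1,4>
C:6↔2 J2 <7,1,5>
#7 <8,1,5>
PS:5↔1 J2 <8,1,6>
#8 <9,1,6>
P:6↔8 J1 <9,2,6>
P:8↔4 J1 <9,3,6>
C:7↔6 J2 <9,3,7>
R:6↔3 J1 <9,4,7>
#9 <10,4,7>
PS:9↔7 J2 <10,4,8>
3×9 − 2×4 − 1×8 = 11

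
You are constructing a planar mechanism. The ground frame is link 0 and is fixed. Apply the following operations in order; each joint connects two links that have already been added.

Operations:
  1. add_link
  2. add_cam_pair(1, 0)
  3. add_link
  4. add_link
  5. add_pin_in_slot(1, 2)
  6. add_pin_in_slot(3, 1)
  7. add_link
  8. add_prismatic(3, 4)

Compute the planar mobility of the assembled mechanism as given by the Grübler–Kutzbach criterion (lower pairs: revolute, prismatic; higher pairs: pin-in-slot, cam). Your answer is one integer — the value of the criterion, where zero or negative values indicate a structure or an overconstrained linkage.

M = 7

(L,J1,J2)=(1,0,0); link0 fixed
link1: (2,0,0)
C 1-0 [J2]: (2,0,1)
link2: (3,0,1)
link3: (4,0,1)
PS 1-2 [J2]: (4,0,2)
PS 3-1 [J2]: (4,0,3)
link4: (5,0,3)
P 3-4 [J1]: (5,1,3)
Grübler: 3·4 − 2·1 − 3 = 7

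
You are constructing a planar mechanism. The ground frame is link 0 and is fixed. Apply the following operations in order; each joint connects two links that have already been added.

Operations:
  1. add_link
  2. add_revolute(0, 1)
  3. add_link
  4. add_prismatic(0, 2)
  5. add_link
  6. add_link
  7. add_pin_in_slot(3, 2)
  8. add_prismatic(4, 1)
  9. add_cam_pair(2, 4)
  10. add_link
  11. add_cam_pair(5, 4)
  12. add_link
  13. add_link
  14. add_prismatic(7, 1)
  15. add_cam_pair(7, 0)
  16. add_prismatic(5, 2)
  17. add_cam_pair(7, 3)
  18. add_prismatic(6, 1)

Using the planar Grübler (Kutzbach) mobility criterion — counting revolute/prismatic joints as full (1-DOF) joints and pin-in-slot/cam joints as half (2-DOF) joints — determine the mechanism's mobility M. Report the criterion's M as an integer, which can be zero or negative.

M = 4

[1;0;0] (link 0 is ground)
L+ [2;0;0]
R(0,1)∈J1 [2;1;0]
L+ [3;1;0]
P(0,2)∈J1 [3;2;0]
L+ [4;2;0]
L+ [5;2;0]
PS(3,2)∈J2 [5;2;1]
P(4,1)∈J1 [5;3;1]
C(2,4)∈J2 [5;3;2]
L+ [6;3;2]
C(5,4)∈J2 [6;3;3]
L+ [7;3;3]
L+ [8;3;3]
P(7,1)∈J1 [8;4;3]
C(7,0)∈J2 [8;4;4]
P(5,2)∈J1 [8;5;4]
C(7,3)∈J2 [8;5;5]
P(6,1)∈J1 [8;6;5]
mobility = 21 − 12 − 5 = 4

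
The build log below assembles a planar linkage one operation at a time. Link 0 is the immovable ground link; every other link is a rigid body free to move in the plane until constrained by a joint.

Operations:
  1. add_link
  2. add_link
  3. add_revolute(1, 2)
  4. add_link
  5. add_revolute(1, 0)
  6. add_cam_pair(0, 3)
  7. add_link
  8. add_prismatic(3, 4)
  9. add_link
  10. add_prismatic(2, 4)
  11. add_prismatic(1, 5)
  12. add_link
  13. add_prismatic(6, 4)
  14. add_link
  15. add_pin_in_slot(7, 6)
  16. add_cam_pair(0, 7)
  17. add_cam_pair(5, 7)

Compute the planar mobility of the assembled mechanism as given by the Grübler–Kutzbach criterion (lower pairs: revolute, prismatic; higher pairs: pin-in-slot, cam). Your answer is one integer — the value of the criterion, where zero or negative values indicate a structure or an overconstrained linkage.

L=1 J1=0 J2=0
add link → L=2 J1=0 J2=0
add link → L=3 J1=0 J2=0
R@1,2 dof=1 J1 → L=3 J1=1 J2=0
add link → L=4 J1=1 J2=0
R@1,0 dof=1 J1 → L=4 J1=2 J2=0
C@0,3 dof=2 J2 → L=4 J1=2 J2=1
add link → L=5 J1=2 J2=1
P@3,4 dof=1 J1 → L=5 J1=3 J2=1
add link → L=6 J1=3 J2=1
P@2,4 dof=1 J1 → L=6 J1=4 J2=1
P@1,5 dof=1 J1 → L=6 J1=5 J2=1
add link → L=7 J1=5 J2=1
P@6,4 dof=1 J1 → L=7 J1=6 J2=1
add link → L=8 J1=6 J2=1
PS@7,6 dof=2 J2 → L=8 J1=6 J2=2
C@0,7 dof=2 J2 → L=8 J1=6 J2=3
C@5,7 dof=2 J2 → L=8 J1=6 J2=4
M=3(L−1)−2J1−J2=3·7−2·6−4=5

M = 5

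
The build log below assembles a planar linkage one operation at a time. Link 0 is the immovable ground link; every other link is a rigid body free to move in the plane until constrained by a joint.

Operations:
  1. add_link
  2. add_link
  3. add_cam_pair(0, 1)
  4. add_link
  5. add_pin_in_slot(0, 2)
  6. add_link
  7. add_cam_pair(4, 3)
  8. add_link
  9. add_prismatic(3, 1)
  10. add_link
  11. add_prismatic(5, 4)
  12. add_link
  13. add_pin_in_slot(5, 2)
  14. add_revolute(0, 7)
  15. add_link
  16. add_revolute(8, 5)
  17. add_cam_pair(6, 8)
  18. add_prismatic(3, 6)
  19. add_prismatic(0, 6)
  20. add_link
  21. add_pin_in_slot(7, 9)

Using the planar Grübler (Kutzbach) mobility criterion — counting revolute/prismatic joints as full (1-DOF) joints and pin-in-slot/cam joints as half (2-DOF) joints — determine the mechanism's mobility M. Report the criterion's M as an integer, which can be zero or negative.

link 0 = ground. State L|J1|J2 = 1|0|0
+link1  2|0|0
+link2  3|0|0
C(0,1) f=2→J2  3|0|1
+link3  4|0|1
PS(0,2) f=2→J2  4|0|2
+link4  5|0|2
C(4,3) f=2→J2  5|0|3
+link5  6|0|3
P(3,1) f=1→J1  6|1|3
+link6  7|1|3
P(5,4) f=1→J1  7|2|3
+link7  8|2|3
PS(5,2) f=2→J2  8|2|4
R(0,7) f=1→J1  8|3|4
+link8  9|3|4
R(8,5) f=1→J1  9|4|4
C(6,8) f=2→J2  9|4|5
P(3,6) f=1→J1  9|5|5
P(0,6) f=1→J1  9|6|5
+link9  10|6|5
PS(7,9) f=2→J2  10|6|6
M = 3(10−1)−2·6−6 = 27−12−6 = 9

M = 9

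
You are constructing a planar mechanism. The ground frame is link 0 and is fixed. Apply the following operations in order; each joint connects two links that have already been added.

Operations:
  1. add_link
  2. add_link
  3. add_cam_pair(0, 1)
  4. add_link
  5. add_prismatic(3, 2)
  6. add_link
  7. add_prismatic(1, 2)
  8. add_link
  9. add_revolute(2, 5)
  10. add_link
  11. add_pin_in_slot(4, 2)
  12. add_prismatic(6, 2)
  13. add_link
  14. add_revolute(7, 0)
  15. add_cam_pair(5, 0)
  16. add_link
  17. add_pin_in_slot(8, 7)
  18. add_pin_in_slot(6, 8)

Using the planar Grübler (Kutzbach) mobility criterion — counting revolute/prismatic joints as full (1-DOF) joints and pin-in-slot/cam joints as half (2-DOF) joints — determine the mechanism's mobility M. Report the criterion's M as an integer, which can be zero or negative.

M = 9

L=1 J1=0 J2=0
add link → L=2 J1=0 J2=0
add link → L=3 J1=0 J2=0
C@0,1 dof=2 J2 → L=3 J1=0 J2=1
add link → L=4 J1=0 J2=1
P@3,2 dof=1 J1 → L=4 J1=1 J2=1
add link → L=5 J1=1 J2=1
P@1,2 dof=1 J1 → L=5 J1=2 J2=1
add link → L=6 J1=2 J2=1
R@2,5 dof=1 J1 → L=6 J1=3 J2=1
add link → L=7 J1=3 J2=1
PS@4,2 dof=2 J2 → L=7 J1=3 J2=2
P@6,2 dof=1 J1 → L=7 J1=4 J2=2
add link → L=8 J1=4 J2=2
R@7,0 dof=1 J1 → L=8 J1=5 J2=2
C@5,0 dof=2 J2 → L=8 J1=5 J2=3
add link → L=9 J1=5 J2=3
PS@8,7 dof=2 J2 → L=9 J1=5 J2=4
PS@6,8 dof=2 J2 → L=9 J1=5 J2=5
M=3(L−1)−2J1−J2=3·8−2·5−5=9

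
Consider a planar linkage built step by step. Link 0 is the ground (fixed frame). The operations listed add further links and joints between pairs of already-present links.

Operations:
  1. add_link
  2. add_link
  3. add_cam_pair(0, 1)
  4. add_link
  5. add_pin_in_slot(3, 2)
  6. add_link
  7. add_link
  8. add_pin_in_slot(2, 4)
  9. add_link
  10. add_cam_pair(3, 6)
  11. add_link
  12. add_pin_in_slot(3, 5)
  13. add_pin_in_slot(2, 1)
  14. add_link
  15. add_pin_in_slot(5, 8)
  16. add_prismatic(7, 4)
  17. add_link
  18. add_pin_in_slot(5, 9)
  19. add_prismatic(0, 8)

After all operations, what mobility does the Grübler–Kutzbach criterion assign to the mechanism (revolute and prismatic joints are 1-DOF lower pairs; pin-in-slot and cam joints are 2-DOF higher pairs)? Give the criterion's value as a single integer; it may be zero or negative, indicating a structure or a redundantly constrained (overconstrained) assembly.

link 0 = ground. State L|J1|J2 = 1|0|0
+link1  2|0|0
+link2  3|0|0
C(0,1) f=2→J2  3|0|1
+link3  4|0|1
PS(3,2) f=2→J2  4|0|2
+link4  5|0|2
+link5  6|0|2
PS(2,4) f=2→J2  6|0|3
+link6  7|0|3
C(3,6) f=2→J2  7|0|4
+link7  8|0|4
PS(3,5) f=2→J2  8|0|5
PS(2,1) f=2→J2  8|0|6
+link8  9|0|6
PS(5,8) f=2→J2  9|0|7
P(7,4) f=1→J1  9|1|7
+link9  10|1|7
PS(5,9) f=2→J2  10|1|8
P(0,8) f=1→J1  10|2|8
M = 3(10−1)−2·2−8 = 27−4−8 = 15

M = 15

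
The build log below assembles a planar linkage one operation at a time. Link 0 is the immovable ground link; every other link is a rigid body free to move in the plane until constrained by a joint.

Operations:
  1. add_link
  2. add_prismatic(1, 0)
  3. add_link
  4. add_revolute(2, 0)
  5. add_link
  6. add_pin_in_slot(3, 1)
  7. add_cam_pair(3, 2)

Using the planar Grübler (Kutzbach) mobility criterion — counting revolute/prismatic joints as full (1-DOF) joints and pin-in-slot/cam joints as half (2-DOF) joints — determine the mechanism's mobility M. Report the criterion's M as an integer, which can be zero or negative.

ground; <1,0,0>
#1 <2,0,0>
P:1↔0 J1 <2,1,0>
#2 <3,1,0>
R:2↔0 J1 <3,2,0>
#3 <4,2,0>
PS:3↔1 J2 <4,2,1>
C:3↔2 J2 <4,2,2>
3×3 − 2×2 − 1×2 = 3

M = 3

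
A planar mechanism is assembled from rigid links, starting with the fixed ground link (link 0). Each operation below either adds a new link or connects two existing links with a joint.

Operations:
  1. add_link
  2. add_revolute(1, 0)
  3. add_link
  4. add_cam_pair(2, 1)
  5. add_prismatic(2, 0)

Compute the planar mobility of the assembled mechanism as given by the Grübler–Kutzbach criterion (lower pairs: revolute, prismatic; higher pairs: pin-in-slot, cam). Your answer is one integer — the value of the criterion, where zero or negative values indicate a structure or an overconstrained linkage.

(L,J1,J2)=(1,0,0); link0 fixed
link1: (2,0,0)
R 1-0 [J1]: (2,1,0)
link2: (3,1,0)
C 2-1 [J2]: (3,1,1)
P 2-0 [J1]: (3,2,1)
Grübler: 3·2 − 2·2 − 1 = 1

M = 1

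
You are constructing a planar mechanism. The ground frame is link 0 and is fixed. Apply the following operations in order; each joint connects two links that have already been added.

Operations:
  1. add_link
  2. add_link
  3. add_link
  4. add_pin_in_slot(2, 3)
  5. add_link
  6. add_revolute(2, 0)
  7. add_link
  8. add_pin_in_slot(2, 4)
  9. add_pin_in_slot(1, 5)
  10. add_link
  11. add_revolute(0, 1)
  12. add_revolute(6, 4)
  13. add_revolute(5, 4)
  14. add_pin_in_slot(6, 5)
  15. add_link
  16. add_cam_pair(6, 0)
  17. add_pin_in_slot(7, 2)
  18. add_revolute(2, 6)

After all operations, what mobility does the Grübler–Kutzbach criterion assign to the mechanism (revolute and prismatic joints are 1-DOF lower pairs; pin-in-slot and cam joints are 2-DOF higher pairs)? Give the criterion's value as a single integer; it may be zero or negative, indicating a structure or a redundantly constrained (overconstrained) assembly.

link 0 = ground. State L|J1|J2 = 1|0|0
+link1  2|0|0
+link2  3|0|0
+link3  4|0|0
PS(2,3) f=2→J2  4|0|1
+link4  5|0|1
R(2,0) f=1→J1  5|1|1
+link5  6|1|1
PS(2,4) f=2→J2  6|1|2
PS(1,5) f=2→J2  6|1|3
+link6  7|1|3
R(0,1) f=1→J1  7|2|3
R(6,4) f=1→J1  7|3|3
R(5,4) f=1→J1  7|4|3
PS(6,5) f=2→J2  7|4|4
+link7  8|4|4
C(6,0) f=2→J2  8|4|5
PS(7,2) f=2→J2  8|4|6
R(2,6) f=1→J1  8|5|6
M = 3(8−1)−2·5−6 = 21−10−6 = 5

M = 5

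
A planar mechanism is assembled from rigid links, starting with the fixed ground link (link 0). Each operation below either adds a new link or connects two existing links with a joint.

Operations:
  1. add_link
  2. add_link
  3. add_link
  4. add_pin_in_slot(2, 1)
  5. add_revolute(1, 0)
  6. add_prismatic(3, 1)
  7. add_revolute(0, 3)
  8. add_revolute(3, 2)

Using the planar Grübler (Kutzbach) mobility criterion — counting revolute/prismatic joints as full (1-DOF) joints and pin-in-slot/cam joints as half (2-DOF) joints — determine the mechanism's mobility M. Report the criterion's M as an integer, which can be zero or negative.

M = 0

L=1 J1=0 J2=0
add link → L=2 J1=0 J2=0
add link → L=3 J1=0 J2=0
add link → L=4 J1=0 J2=0
PS@2,1 dof=2 J2 → L=4 J1=0 J2=1
R@1,0 dof=1 J1 → L=4 J1=1 J2=1
P@3,1 dof=1 J1 → L=4 J1=2 J2=1
R@0,3 dof=1 J1 → L=4 J1=3 J2=1
R@3,2 dof=1 J1 → L=4 J1=4 J2=1
M=3(L−1)−2J1−J2=3·3−2·4−1=0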